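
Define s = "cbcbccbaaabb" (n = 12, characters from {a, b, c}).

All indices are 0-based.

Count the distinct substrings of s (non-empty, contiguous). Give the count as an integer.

sorted suffixes:
  #0 SA[0]=7  'aaabb'
  #1 SA[1]=8  'aabb'
  #2 SA[2]=9  'abb'
  #3 SA[3]=11  'b'
  #4 SA[4]=6  'baaabb'
  #5 SA[5]=10  'bb'
  #6 SA[6]=1  'bcbccbaaabb'
  #7 SA[7]=3  'bccbaaabb'
  #8 SA[8]=5  'cbaaabb'
  #9 SA[9]=0  'cbcbccbaaabb'
  #10 SA[10]=2  'cbccbaaabb'
  #11 SA[11]=4  'ccbaaabb'

SA = [7, 8, 9, 11, 6, 10, 1, 3, 5, 0, 2, 4]
rank  pair      lcp
   1  s[7:],s[8:]  2  'aa'
   2  s[8:],s[9:]  1  'a'
   3  s[9:],s[11:]  0  ''
   4  s[11:],s[6:]  1  'b'
   5  s[6:],s[10:]  1  'b'
   6  s[10:],s[1:]  1  'b'
   7  s[1:],s[3:]  2  'bc'
   8  s[3:],s[5:]  0  ''
   9  s[5:],s[0:]  2  'cb'
  10  s[0:],s[2:]  3  'cbc'
  11  s[2:],s[4:]  1  'c'

n(n+1)/2 = 12·13/2 = 78
Σ LCP = 0 + 2 + 1 + 0 + 1 + 1 + 1 + 2 + 0 + 2 + 3 + 1 = 14
distinct = 78 − 14 = 64

64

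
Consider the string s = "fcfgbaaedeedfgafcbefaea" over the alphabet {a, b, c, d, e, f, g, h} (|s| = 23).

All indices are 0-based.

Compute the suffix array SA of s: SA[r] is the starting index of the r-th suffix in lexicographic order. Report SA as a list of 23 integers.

sorted suffixes:
  #0 SA[0]=22  'a'
  #1 SA[1]=5  'aaedeedfgafcbefaea'
  #2 SA[2]=20  'aea'
  #3 SA[3]=6  'aedeedfgafcbefaea'
  #4 SA[4]=14  'afcbefaea'
  #5 SA[5]=4  'baaedeedfgafcbefaea'
  #6 SA[6]=17  'befaea'
  #7 SA[7]=16  'cbefaea'
  #8 SA[8]=1  'cfgbaaedeedfgafcbefaea'
  #9 SA[9]=8  'deedfgafcbefaea'
  #10 SA[10]=11  'dfgafcbefaea'
  #11 SA[11]=21  'ea'
  #12 SA[12]=7  'edeedfgafcbefaea'
  #13 SA[13]=10  'edfgafcbefaea'
  #14 SA[14]=9  'eedfgafcbefaea'
  #15 SA[15]=18  'efaea'
  #16 SA[16]=19  'faea'
  #17 SA[17]=15  'fcbefaea'
  #18 SA[18]=0  'fcfgbaaedeedfgafcbefaea'
  #19 SA[19]=12  'fgafcbefaea'
  #20 SA[20]=2  'fgbaaedeedfgafcbefaea'
  #21 SA[21]=13  'gafcbefaea'
  #22 SA[22]=3  'gbaaedeedfgafcbefaea'

[22, 5, 20, 6, 14, 4, 17, 16, 1, 8, 11, 21, 7, 10, 9, 18, 19, 15, 0, 12, 2, 13, 3]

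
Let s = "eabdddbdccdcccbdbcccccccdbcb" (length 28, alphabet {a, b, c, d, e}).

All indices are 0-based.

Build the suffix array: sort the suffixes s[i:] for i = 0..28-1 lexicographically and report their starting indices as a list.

rank | idx | suffix
   0 |   1 | abdddbdccdcccbdbcccccccdbcb
   1 |  27 | b
   2 |  25 | bcb
   3 |  16 | bcccccccdbcb
   4 |  14 | bdbcccccccdbcb
   5 |   6 | bdccdcccbdbcccccccdbcb
   6 |   2 | bdddbdccdcccbdbcccccccdbcb
   7 |  26 | cb
   8 |  13 | cbdbcccccccdbcb
   9 |  12 | ccbdbcccccccdbcb
  10 |  11 | cccbdbcccccccdbcb
  11 |  17 | cccccccdbcb
  12 |  18 | ccccccdbcb
  13 |  19 | cccccdbcb
  14 |  20 | ccccdbcb
  15 |  21 | cccdbcb
  16 |  22 | ccdbcb
  17 |   8 | ccdcccbdbcccccccdbcb
  18 |  23 | cdbcb
  19 |   9 | cdcccbdbcccccccdbcb
  20 |  24 | dbcb
  21 |  15 | dbcccccccdbcb
  22 |   5 | dbdccdcccbdbcccccccdbcb
  23 |  10 | dcccbdbcccccccdbcb
  24 |   7 | dccdcccbdbcccccccdbcb
  25 |   4 | ddbdccdcccbdbcccccccdbcb
  26 |   3 | dddbdccdcccbdbcccccccdbcb
  27 |   0 | eabdddbdccdcccbdbcccccccdbcb

[1, 27, 25, 16, 14, 6, 2, 26, 13, 12, 11, 17, 18, 19, 20, 21, 22, 8, 23, 9, 24, 15, 5, 10, 7, 4, 3, 0]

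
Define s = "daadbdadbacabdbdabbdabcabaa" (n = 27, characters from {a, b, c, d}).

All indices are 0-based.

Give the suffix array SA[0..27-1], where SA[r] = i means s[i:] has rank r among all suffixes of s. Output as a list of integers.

[26, 25, 1, 23, 16, 20, 11, 9, 6, 2, 24, 8, 17, 21, 14, 18, 4, 12, 22, 10, 0, 15, 19, 5, 7, 13, 3]

rank | idx | suffix
   0 |  26 | a
   1 |  25 | aa
   2 |   1 | aadbdadbacabdbdabbdabcabaa
   3 |  23 | abaa
   4 |  16 | abbdabcabaa
   5 |  20 | abcabaa
   6 |  11 | abdbdabbdabcabaa
   7 |   9 | acabdbdabbdabcabaa
   8 |   6 | adbacabdbdabbdabcabaa
   9 |   2 | adbdadbacabdbdabbdabcabaa
  10 |  24 | baa
  11 |   8 | bacabdbdabbdabcabaa
  12 |  17 | bbdabcabaa
  13 |  21 | bcabaa
  14 |  14 | bdabbdabcabaa
  15 |  18 | bdabcabaa
  16 |   4 | bdadbacabdbdabbdabcabaa
  17 |  12 | bdbdabbdabcabaa
  18 |  22 | cabaa
  19 |  10 | cabdbdabbdabcabaa
  20 |   0 | daadbdadbacabdbdabbdabcabaa
  21 |  15 | dabbdabcabaa
  22 |  19 | dabcabaa
  23 |   5 | dadbacabdbdabbdabcabaa
  24 |   7 | dbacabdbdabbdabcabaa
  25 |  13 | dbdabbdabcabaa
  26 |   3 | dbdadbacabdbdabbdabcabaa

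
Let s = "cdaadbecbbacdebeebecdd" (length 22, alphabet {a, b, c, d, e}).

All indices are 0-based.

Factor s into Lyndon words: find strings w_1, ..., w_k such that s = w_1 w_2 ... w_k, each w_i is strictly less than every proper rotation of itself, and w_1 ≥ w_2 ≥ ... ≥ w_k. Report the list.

["cd", "aadbecbbacdebeebecdd"]

emit factor 1: 'cd' (i=0, period=2)
emit factor 2: 'aadbecbbacdebeebecdd' (i=2, period=20)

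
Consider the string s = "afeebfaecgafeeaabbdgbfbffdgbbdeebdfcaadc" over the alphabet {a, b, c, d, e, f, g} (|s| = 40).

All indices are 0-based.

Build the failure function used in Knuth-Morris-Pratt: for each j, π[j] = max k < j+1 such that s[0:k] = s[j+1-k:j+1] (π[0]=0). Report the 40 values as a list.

π[0] = 0
j=1 s[j]='f': π[1]=0 (border '')
j=2 s[j]='e': π[2]=0 (border '')
j=3 s[j]='e': π[3]=0 (border '')
j=4 s[j]='b': π[4]=0 (border '')
j=5 s[j]='f': π[5]=0 (border '')
j=6 s[j]='a': π[6]=1 (border 'a')
j=7 s[j]='e': k: 1→0; π[7]=0 (border '')
j=8 s[j]='c': π[8]=0 (border '')
j=9 s[j]='g': π[9]=0 (border '')
j=10 s[j]='a': π[10]=1 (border 'a')
j=11 s[j]='f': π[11]=2 (border 'af')
j=12 s[j]='e': π[12]=3 (border 'afe')
j=13 s[j]='e': π[13]=4 (border 'afee')
j=14 s[j]='a': k: 4→0; π[14]=1 (border 'a')
j=15 s[j]='a': k: 1→0; π[15]=1 (border 'a')
j=16 s[j]='b': k: 1→0; π[16]=0 (border '')
j=17 s[j]='b': π[17]=0 (border '')
j=18 s[j]='d': π[18]=0 (border '')
j=19 s[j]='g': π[19]=0 (border '')
j=20 s[j]='b': π[20]=0 (border '')
j=21 s[j]='f': π[21]=0 (border '')
j=22 s[j]='b': π[22]=0 (border '')
j=23 s[j]='f': π[23]=0 (border '')
j=24 s[j]='f': π[24]=0 (border '')
j=25 s[j]='d': π[25]=0 (border '')
j=26 s[j]='g': π[26]=0 (border '')
j=27 s[j]='b': π[27]=0 (border '')
j=28 s[j]='b': π[28]=0 (border '')
j=29 s[j]='d': π[29]=0 (border '')
j=30 s[j]='e': π[30]=0 (border '')
j=31 s[j]='e': π[31]=0 (border '')
j=32 s[j]='b': π[32]=0 (border '')
j=33 s[j]='d': π[33]=0 (border '')
j=34 s[j]='f': π[34]=0 (border '')
j=35 s[j]='c': π[35]=0 (border '')
j=36 s[j]='a': π[36]=1 (border 'a')
j=37 s[j]='a': k: 1→0; π[37]=1 (border 'a')
j=38 s[j]='d': k: 1→0; π[38]=0 (border '')
j=39 s[j]='c': π[39]=0 (border '')

[0, 0, 0, 0, 0, 0, 1, 0, 0, 0, 1, 2, 3, 4, 1, 1, 0, 0, 0, 0, 0, 0, 0, 0, 0, 0, 0, 0, 0, 0, 0, 0, 0, 0, 0, 0, 1, 1, 0, 0]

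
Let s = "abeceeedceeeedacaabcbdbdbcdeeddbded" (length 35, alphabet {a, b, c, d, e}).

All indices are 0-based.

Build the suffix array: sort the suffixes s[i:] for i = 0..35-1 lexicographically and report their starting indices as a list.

[16, 17, 0, 14, 18, 24, 22, 20, 31, 1, 15, 19, 25, 3, 8, 34, 13, 23, 21, 30, 7, 29, 32, 26, 2, 33, 12, 6, 28, 11, 5, 27, 10, 4, 9]

rank | idx | suffix
   0 |  16 | aabcbdbdbcdeeddbded
   1 |  17 | abcbdbdbcdeeddbded
   2 |   0 | abeceeedceeeedacaabcbdbdbcdeeddbded
   3 |  14 | acaabcbdbdbcdeeddbded
   4 |  18 | bcbdbdbcdeeddbded
   5 |  24 | bcdeeddbded
   6 |  22 | bdbcdeeddbded
   7 |  20 | bdbdbcdeeddbded
   8 |  31 | bded
   9 |   1 | beceeedceeeedacaabcbdbdbcdeeddbded
  10 |  15 | caabcbdbdbcdeeddbded
  11 |  19 | cbdbdbcdeeddbded
  12 |  25 | cdeeddbded
  13 |   3 | ceeedceeeedacaabcbdbdbcdeeddbded
  14 |   8 | ceeeedacaabcbdbdbcdeeddbded
  15 |  34 | d
  16 |  13 | dacaabcbdbdbcdeeddbded
  17 |  23 | dbcdeeddbded
  18 |  21 | dbdbcdeeddbded
  19 |  30 | dbded
  20 |   7 | dceeeedacaabcbdbdbcdeeddbded
  21 |  29 | ddbded
  22 |  32 | ded
  23 |  26 | deeddbded
  24 |   2 | eceeedceeeedacaabcbdbdbcdeeddbded
  25 |  33 | ed
  26 |  12 | edacaabcbdbdbcdeeddbded
  27 |   6 | edceeeedacaabcbdbdbcdeeddbded
  28 |  28 | eddbded
  29 |  11 | eedacaabcbdbdbcdeeddbded
  30 |   5 | eedceeeedacaabcbdbdbcdeeddbded
  31 |  27 | eeddbded
  32 |  10 | eeedacaabcbdbdbcdeeddbded
  33 |   4 | eeedceeeedacaabcbdbdbcdeeddbded
  34 |   9 | eeeedacaabcbdbdbcdeeddbded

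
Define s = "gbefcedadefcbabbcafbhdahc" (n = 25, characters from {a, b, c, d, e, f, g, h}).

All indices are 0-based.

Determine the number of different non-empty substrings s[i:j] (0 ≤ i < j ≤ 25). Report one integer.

304

rank | idx | suffix
   0 |  13 | abbcafbhdahc
   1 |   7 | adefcbabbcafbhdahc
   2 |  17 | afbhdahc
   3 |  22 | ahc
   4 |  12 | babbcafbhdahc
   5 |  14 | bbcafbhdahc
   6 |  15 | bcafbhdahc
   7 |   1 | befcedadefcbabbcafbhdahc
   8 |  19 | bhdahc
   9 |  24 | c
  10 |  16 | cafbhdahc
  11 |  11 | cbabbcafbhdahc
  12 |   4 | cedadefcbabbcafbhdahc
  13 |   6 | dadefcbabbcafbhdahc
  14 |  21 | dahc
  15 |   8 | defcbabbcafbhdahc
  16 |   5 | edadefcbabbcafbhdahc
  17 |   9 | efcbabbcafbhdahc
  18 |   2 | efcedadefcbabbcafbhdahc
  19 |  18 | fbhdahc
  20 |  10 | fcbabbcafbhdahc
  21 |   3 | fcedadefcbabbcafbhdahc
  22 |   0 | gbefcedadefcbabbcafbhdahc
  23 |  23 | hc
  24 |  20 | hdahc

SA = [13, 7, 17, 22, 12, 14, 15, 1, 19, 24, 16, 11, 4, 6, 21, 8, 5, 9, 2, 18, 10, 3, 0, 23, 20]
i: (SA[i-1],SA[i]) lcp shared
  1: (13,7) 1 'a'
  2: (7,17) 1 'a'
  3: (17,22) 1 'a'
  4: (22,12) 0 ''
  5: (12,14) 1 'b'
  6: (14,15) 1 'b'
  7: (15,1) 1 'b'
  8: (1,19) 1 'b'
  9: (19,24) 0 ''
  10: (24,16) 1 'c'
  11: (16,11) 1 'c'
  12: (11,4) 1 'c'
  13: (4,6) 0 ''
  14: (6,21) 2 'da'
  15: (21,8) 1 'd'
  16: (8,5) 0 ''
  17: (5,9) 1 'e'
  18: (9,2) 3 'efc'
  19: (2,18) 0 ''
  20: (18,10) 1 'f'
  21: (10,3) 2 'fc'
  22: (3,0) 0 ''
  23: (0,23) 0 ''
  24: (23,20) 1 'h'

n(n+1)/2 = 25·26/2 = 325
Σ LCP = 0 + 1 + 1 + 1 + 0 + 1 + 1 + 1 + 1 + 0 + 1 + 1 + 1 + 0 + 2 + 1 + 0 + 1 + 3 + 0 + 1 + 2 + 0 + 0 + 1 = 21
distinct = 325 − 21 = 304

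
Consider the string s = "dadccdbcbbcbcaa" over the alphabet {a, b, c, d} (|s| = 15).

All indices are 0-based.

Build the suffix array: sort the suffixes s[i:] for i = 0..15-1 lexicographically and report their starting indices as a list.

sorted suffixes:
  #0 SA[0]=14  'a'
  #1 SA[1]=13  'aa'
  #2 SA[2]=1  'adccdbcbbcbcaa'
  #3 SA[3]=8  'bbcbcaa'
  #4 SA[4]=11  'bcaa'
  #5 SA[5]=6  'bcbbcbcaa'
  #6 SA[6]=9  'bcbcaa'
  #7 SA[7]=12  'caa'
  #8 SA[8]=7  'cbbcbcaa'
  #9 SA[9]=10  'cbcaa'
  #10 SA[10]=3  'ccdbcbbcbcaa'
  #11 SA[11]=4  'cdbcbbcbcaa'
  #12 SA[12]=0  'dadccdbcbbcbcaa'
  #13 SA[13]=5  'dbcbbcbcaa'
  #14 SA[14]=2  'dccdbcbbcbcaa'

[14, 13, 1, 8, 11, 6, 9, 12, 7, 10, 3, 4, 0, 5, 2]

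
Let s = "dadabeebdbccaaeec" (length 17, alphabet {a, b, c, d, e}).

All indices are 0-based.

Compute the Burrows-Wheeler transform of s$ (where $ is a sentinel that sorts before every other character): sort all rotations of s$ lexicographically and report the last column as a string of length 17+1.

ccddadeaecba$beeba

rank  rotation            last
    0  $dadabeebdbccaaeec  c
    1  aaeec$dadabeebdbcc  c
    2  abeebdbccaaeec$dad  d
    3  adabeebdbccaaeec$d  d
    4  aeec$dadabeebdbcca  a
    5  bccaaeec$dadabeebd  d
    6  bdbccaaeec$dadabee  e
    7  beebdbccaaeec$dada  a
    8  c$dadabeebdbccaaee  e
    9  caaeec$dadabeebdbc  c
   10  ccaaeec$dadabeebdb  b
   11  dabeebdbccaaeec$da  a
   12  dadabeebdbccaaeec$  $
   13  dbccaaeec$dadabeeb  b
   14  ebdbccaaeec$dadabe  e
   15  ec$dadabeebdbccaae  e
   16  eebdbccaaeec$dadab  b
   17  eec$dadabeebdbccaa  a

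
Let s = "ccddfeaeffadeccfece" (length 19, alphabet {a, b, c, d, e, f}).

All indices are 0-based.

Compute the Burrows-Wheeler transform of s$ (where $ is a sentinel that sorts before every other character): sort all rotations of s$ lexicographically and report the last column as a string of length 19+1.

efe$ececcadcfdfafdce

rank  rotation              last
    0  $ccddfeaeffadeccfece  e
    1  adeccfece$ccddfeaeff  f
    2  aeffadeccfece$ccddfe  e
    3  ccddfeaeffadeccfece$  $
    4  ccfece$ccddfeaeffade  e
    5  cddfeaeffadeccfece$c  c
    6  ce$ccddfeaeffadeccfe  e
    7  cfece$ccddfeaeffadec  c
    8  ddfeaeffadeccfece$cc  c
    9  deccfece$ccddfeaeffa  a
   10  dfeaeffadeccfece$ccd  d
   11  e$ccddfeaeffadeccfec  c
   12  eaeffadeccfece$ccddf  f
   13  eccfece$ccddfeaeffad  d
   14  ece$ccddfeaeffadeccf  f
   15  effadeccfece$ccddfea  a
   16  fadeccfece$ccddfeaef  f
   17  feaeffadeccfece$ccdd  d
   18  fece$ccddfeaeffadecc  c
   19  ffadeccfece$ccddfeae  e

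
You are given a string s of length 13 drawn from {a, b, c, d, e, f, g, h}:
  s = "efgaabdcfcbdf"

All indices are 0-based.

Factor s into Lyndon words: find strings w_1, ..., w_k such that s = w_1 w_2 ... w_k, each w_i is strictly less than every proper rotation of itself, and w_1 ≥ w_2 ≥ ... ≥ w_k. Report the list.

emit factor 1: 'efg' (i=0, period=3)
emit factor 2: 'aabdcfcbdf' (i=3, period=10)

["efg", "aabdcfcbdf"]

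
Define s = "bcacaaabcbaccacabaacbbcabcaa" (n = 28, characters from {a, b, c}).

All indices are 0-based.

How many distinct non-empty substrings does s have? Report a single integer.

355

rank→(start, suffix):
  0 → (27, 'a')
  1 → (26, 'aa')
  2 → (4, 'aaabcbaccacabaacbbcabcaa')
  3 → (5, 'aabcbaccacabaacbbcabcaa')
  4 → (17, 'aacbbcabcaa')
  5 → (15, 'abaacbbcabcaa')
  6 → (23, 'abcaa')
  7 → (6, 'abcbaccacabaacbbcabcaa')
  8 → (2, 'acaaabcbaccacabaacbbcabcaa')
  9 → (13, 'acabaacbbcabcaa')
  10 → (18, 'acbbcabcaa')
  11 → (10, 'accacabaacbbcabcaa')
  12 → (16, 'baacbbcabcaa')
  13 → (9, 'baccacabaacbbcabcaa')
  14 → (20, 'bbcabcaa')
  15 → (24, 'bcaa')
  16 → (21, 'bcabcaa')
  17 → (0, 'bcacaaabcbaccacabaacbbcabcaa')
  18 → (7, 'bcbaccacabaacbbcabcaa')
  19 → (25, 'caa')
  20 → (3, 'caaabcbaccacabaacbbcabcaa')
  21 → (14, 'cabaacbbcabcaa')
  22 → (22, 'cabcaa')
  23 → (1, 'cacaaabcbaccacabaacbbcabcaa')
  24 → (12, 'cacabaacbbcabcaa')
  25 → (8, 'cbaccacabaacbbcabcaa')
  26 → (19, 'cbbcabcaa')
  27 → (11, 'ccacabaacbbcabcaa')

SA = [27, 26, 4, 5, 17, 15, 23, 6, 2, 13, 18, 10, 16, 9, 20, 24, 21, 0, 7, 25, 3, 14, 22, 1, 12, 8, 19, 11]
rank  pair      lcp
   1  s[27:],s[26:]  1  'a'
   2  s[26:],s[4:]  2  'aa'
   3  s[4:],s[5:]  2  'aa'
   4  s[5:],s[17:]  2  'aa'
   5  s[17:],s[15:]  1  'a'
   6  s[15:],s[23:]  2  'ab'
   7  s[23:],s[6:]  3  'abc'
   8  s[6:],s[2:]  1  'a'
   9  s[2:],s[13:]  3  'aca'
  10  s[13:],s[18:]  2  'ac'
  11  s[18:],s[10:]  2  'ac'
  12  s[10:],s[16:]  0  ''
  13  s[16:],s[9:]  2  'ba'
  14  s[9:],s[20:]  1  'b'
  15  s[20:],s[24:]  1  'b'
  16  s[24:],s[21:]  3  'bca'
  17  s[21:],s[0:]  3  'bca'
  18  s[0:],s[7:]  2  'bc'
  19  s[7:],s[25:]  0  ''
  20  s[25:],s[3:]  3  'caa'
  21  s[3:],s[14:]  2  'ca'
  22  s[14:],s[22:]  3  'cab'
  23  s[22:],s[1:]  2  'ca'
  24  s[1:],s[12:]  4  'caca'
  25  s[12:],s[8:]  1  'c'
  26  s[8:],s[19:]  2  'cb'
  27  s[19:],s[11:]  1  'c'

n(n+1)/2 = 28·29/2 = 406
Σ LCP = 0 + 1 + 2 + 2 + 2 + 1 + 2 + 3 + 1 + 3 + 2 + 2 + 0 + 2 + 1 + 1 + 3 + 3 + 2 + 0 + 3 + 2 + 3 + 2 + 4 + 1 + 2 + 1 = 51
distinct = 406 − 51 = 355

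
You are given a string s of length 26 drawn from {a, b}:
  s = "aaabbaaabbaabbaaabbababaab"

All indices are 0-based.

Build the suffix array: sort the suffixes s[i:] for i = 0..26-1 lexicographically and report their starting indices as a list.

[0, 5, 14, 23, 1, 10, 6, 15, 24, 21, 19, 2, 11, 7, 16, 25, 4, 13, 22, 9, 20, 18, 3, 12, 8, 17]

rank→(start, suffix):
  0 → (0, 'aaabbaaabbaabbaaabbababaab')
  1 → (5, 'aaabbaabbaaabbababaab')
  2 → (14, 'aaabbababaab')
  3 → (23, 'aab')
  4 → (1, 'aabbaaabbaabbaaabbababaab')
  5 → (10, 'aabbaaabbababaab')
  6 → (6, 'aabbaabbaaabbababaab')
  7 → (15, 'aabbababaab')
  8 → (24, 'ab')
  9 → (21, 'abaab')
  10 → (19, 'ababaab')
  11 → (2, 'abbaaabbaabbaaabbababaab')
  12 → (11, 'abbaaabbababaab')
  13 → (7, 'abbaabbaaabbababaab')
  14 → (16, 'abbababaab')
  15 → (25, 'b')
  16 → (4, 'baaabbaabbaaabbababaab')
  17 → (13, 'baaabbababaab')
  18 → (22, 'baab')
  19 → (9, 'baabbaaabbababaab')
  20 → (20, 'babaab')
  21 → (18, 'bababaab')
  22 → (3, 'bbaaabbaabbaaabbababaab')
  23 → (12, 'bbaaabbababaab')
  24 → (8, 'bbaabbaaabbababaab')
  25 → (17, 'bbababaab')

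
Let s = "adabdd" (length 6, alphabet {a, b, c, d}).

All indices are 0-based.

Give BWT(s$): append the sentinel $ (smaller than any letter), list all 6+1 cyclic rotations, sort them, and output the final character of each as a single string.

rank  rotation last
    0  $adabdd  d
    1  abdd$ad  d
    2  adabdd$  $
    3  bdd$ada  a
    4  d$adabd  d
    5  dabdd$a  a
    6  dd$adab  b

dd$adab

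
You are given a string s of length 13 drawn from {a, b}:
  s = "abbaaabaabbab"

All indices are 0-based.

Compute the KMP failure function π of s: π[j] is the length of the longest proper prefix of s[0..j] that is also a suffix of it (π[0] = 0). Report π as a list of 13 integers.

π[0] = 0
j=1 s[j]='b': π[1]=0 (border '')
j=2 s[j]='b': π[2]=0 (border '')
j=3 s[j]='a': π[3]=1 (border 'a')
j=4 s[j]='a': k: 1→0; π[4]=1 (border 'a')
j=5 s[j]='a': k: 1→0; π[5]=1 (border 'a')
j=6 s[j]='b': π[6]=2 (border 'ab')
j=7 s[j]='a': k: 2→0; π[7]=1 (border 'a')
j=8 s[j]='a': k: 1→0; π[8]=1 (border 'a')
j=9 s[j]='b': π[9]=2 (border 'ab')
j=10 s[j]='b': π[10]=3 (border 'abb')
j=11 s[j]='a': π[11]=4 (border 'abba')
j=12 s[j]='b': k: 4→1; π[12]=2 (border 'ab')

[0, 0, 0, 1, 1, 1, 2, 1, 1, 2, 3, 4, 2]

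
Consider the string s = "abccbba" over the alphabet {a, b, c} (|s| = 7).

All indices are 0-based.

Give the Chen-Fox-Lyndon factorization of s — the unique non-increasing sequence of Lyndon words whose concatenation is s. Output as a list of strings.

emit factor 1: 'abccbb' (i=0, period=6)
emit factor 2: 'a' (i=6, period=1)

["abccbb", "a"]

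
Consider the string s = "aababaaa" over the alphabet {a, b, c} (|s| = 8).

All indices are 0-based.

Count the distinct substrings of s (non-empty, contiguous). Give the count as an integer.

25

sorted suffixes:
  #0 SA[0]=7  'a'
  #1 SA[1]=6  'aa'
  #2 SA[2]=5  'aaa'
  #3 SA[3]=0  'aababaaa'
  #4 SA[4]=3  'abaaa'
  #5 SA[5]=1  'ababaaa'
  #6 SA[6]=4  'baaa'
  #7 SA[7]=2  'babaaa'

SA = [7, 6, 5, 0, 3, 1, 4, 2]
rank  pair      lcp
   1  s[7:],s[6:]  1  'a'
   2  s[6:],s[5:]  2  'aa'
   3  s[5:],s[0:]  2  'aa'
   4  s[0:],s[3:]  1  'a'
   5  s[3:],s[1:]  3  'aba'
   6  s[1:],s[4:]  0  ''
   7  s[4:],s[2:]  2  'ba'

n(n+1)/2 = 8·9/2 = 36
Σ LCP = 0 + 1 + 2 + 2 + 1 + 3 + 0 + 2 = 11
distinct = 36 − 11 = 25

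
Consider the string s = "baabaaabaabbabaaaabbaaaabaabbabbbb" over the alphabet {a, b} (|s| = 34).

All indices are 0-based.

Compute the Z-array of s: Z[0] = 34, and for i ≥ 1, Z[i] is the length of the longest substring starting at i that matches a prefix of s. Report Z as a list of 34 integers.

[34, 0, 0, 3, 0, 0, 0, 4, 0, 0, 1, 2, 0, 3, 0, 0, 0, 0, 1, 3, 0, 0, 0, 0, 4, 0, 0, 1, 2, 0, 1, 1, 1, 1]

Z[0]=34
i=1: i≥r, start 0; Z[1]=0
i=2: i≥r, start 0; Z[2]=0
i=3: i≥r, start 0; Z[3]=3 scan→box=[3,6)
i=4: min(r-i=2, Z[1]=0)=0; Z[4]=0
i=5: min(r-i=1, Z[2]=0)=0; Z[5]=0
i=6: i≥r, start 0; Z[6]=0
i=7: i≥r, start 0; Z[7]=4 scan→box=[7,11)
i=8: min(r-i=3, Z[1]=0)=0; Z[8]=0
i=9: min(r-i=2, Z[2]=0)=0; Z[9]=0
i=10: min(r-i=1, Z[3]=3)=1; Z[10]=1
i=11: i≥r, start 0; Z[11]=2 scan→box=[11,13)
i=12: min(r-i=1, Z[1]=0)=0; Z[12]=0
i=13: i≥r, start 0; Z[13]=3 scan→box=[13,16)
i=14: min(r-i=2, Z[1]=0)=0; Z[14]=0
i=15: min(r-i=1, Z[2]=0)=0; Z[15]=0
i=16: i≥r, start 0; Z[16]=0
i=17: i≥r, start 0; Z[17]=0
i=18: i≥r, start 0; Z[18]=1 scan→box=[18,19)
i=19: i≥r, start 0; Z[19]=3 scan→box=[19,22)
i=20: min(r-i=2, Z[1]=0)=0; Z[20]=0
i=21: min(r-i=1, Z[2]=0)=0; Z[21]=0
i=22: i≥r, start 0; Z[22]=0
i=23: i≥r, start 0; Z[23]=0
i=24: i≥r, start 0; Z[24]=4 scan→box=[24,28)
i=25: min(r-i=3, Z[1]=0)=0; Z[25]=0
i=26: min(r-i=2, Z[2]=0)=0; Z[26]=0
i=27: min(r-i=1, Z[3]=3)=1; Z[27]=1
i=28: i≥r, start 0; Z[28]=2 scan→box=[28,30)
i=29: min(r-i=1, Z[1]=0)=0; Z[29]=0
i=30: i≥r, start 0; Z[30]=1 scan→box=[30,31)
i=31: i≥r, start 0; Z[31]=1 scan→box=[31,32)
i=32: i≥r, start 0; Z[32]=1 scan→box=[32,33)
i=33: i≥r, start 0; Z[33]=1 scan→box=[33,34)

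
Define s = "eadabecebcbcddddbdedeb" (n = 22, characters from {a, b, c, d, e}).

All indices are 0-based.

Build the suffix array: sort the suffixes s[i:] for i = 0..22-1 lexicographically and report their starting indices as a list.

[3, 1, 21, 8, 10, 16, 4, 9, 11, 6, 2, 15, 14, 13, 12, 19, 17, 0, 20, 7, 5, 18]

sorted suffixes:
  #0 SA[0]=3  'abecebcbcddddbdedeb'
  #1 SA[1]=1  'adabecebcbcddddbdedeb'
  #2 SA[2]=21  'b'
  #3 SA[3]=8  'bcbcddddbdedeb'
  #4 SA[4]=10  'bcddddbdedeb'
  #5 SA[5]=16  'bdedeb'
  #6 SA[6]=4  'becebcbcddddbdedeb'
  #7 SA[7]=9  'cbcddddbdedeb'
  #8 SA[8]=11  'cddddbdedeb'
  #9 SA[9]=6  'cebcbcddddbdedeb'
  #10 SA[10]=2  'dabecebcbcddddbdedeb'
  #11 SA[11]=15  'dbdedeb'
  #12 SA[12]=14  'ddbdedeb'
  #13 SA[13]=13  'dddbdedeb'
  #14 SA[14]=12  'ddddbdedeb'
  #15 SA[15]=19  'deb'
  #16 SA[16]=17  'dedeb'
  #17 SA[17]=0  'eadabecebcbcddddbdedeb'
  #18 SA[18]=20  'eb'
  #19 SA[19]=7  'ebcbcddddbdedeb'
  #20 SA[20]=5  'ecebcbcddddbdedeb'
  #21 SA[21]=18  'edeb'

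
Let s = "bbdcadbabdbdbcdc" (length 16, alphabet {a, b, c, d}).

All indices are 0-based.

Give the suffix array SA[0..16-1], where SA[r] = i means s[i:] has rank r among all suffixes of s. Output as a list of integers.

[7, 4, 6, 0, 12, 10, 8, 1, 15, 3, 13, 5, 11, 9, 14, 2]

sorted suffixes:
  #0 SA[0]=7  'abdbdbcdc'
  #1 SA[1]=4  'adbabdbdbcdc'
  #2 SA[2]=6  'babdbdbcdc'
  #3 SA[3]=0  'bbdcadbabdbdbcdc'
  #4 SA[4]=12  'bcdc'
  #5 SA[5]=10  'bdbcdc'
  #6 SA[6]=8  'bdbdbcdc'
  #7 SA[7]=1  'bdcadbabdbdbcdc'
  #8 SA[8]=15  'c'
  #9 SA[9]=3  'cadbabdbdbcdc'
  #10 SA[10]=13  'cdc'
  #11 SA[11]=5  'dbabdbdbcdc'
  #12 SA[12]=11  'dbcdc'
  #13 SA[13]=9  'dbdbcdc'
  #14 SA[14]=14  'dc'
  #15 SA[15]=2  'dcadbabdbdbcdc'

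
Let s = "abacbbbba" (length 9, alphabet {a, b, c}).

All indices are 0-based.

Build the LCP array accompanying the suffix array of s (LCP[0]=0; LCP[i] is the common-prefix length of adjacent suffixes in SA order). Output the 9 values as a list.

[0, 1, 1, 0, 2, 1, 2, 3, 0]

rank→(start, suffix):
  0 → (8, 'a')
  1 → (0, 'abacbbbba')
  2 → (2, 'acbbbba')
  3 → (7, 'ba')
  4 → (1, 'bacbbbba')
  5 → (6, 'bba')
  6 → (5, 'bbba')
  7 → (4, 'bbbba')
  8 → (3, 'cbbbba')

SA = [8, 0, 2, 7, 1, 6, 5, 4, 3]
rank  pair      lcp
   1  s[8:],s[0:]  1  'a'
   2  s[0:],s[2:]  1  'a'
   3  s[2:],s[7:]  0  ''
   4  s[7:],s[1:]  2  'ba'
   5  s[1:],s[6:]  1  'b'
   6  s[6:],s[5:]  2  'bb'
   7  s[5:],s[4:]  3  'bbb'
   8  s[4:],s[3:]  0  ''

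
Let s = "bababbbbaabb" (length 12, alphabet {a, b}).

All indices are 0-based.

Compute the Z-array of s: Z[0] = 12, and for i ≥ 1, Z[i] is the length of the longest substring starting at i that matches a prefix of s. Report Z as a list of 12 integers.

Z[0]=12
i=1: fresh scan; Z[1]=0
i=2: fresh scan; Z[2]=3 extend→box=[2,5)
i=3: min(r-i=2, Z[1]=0)=0; Z[3]=0
i=4: min(r-i=1, Z[2]=3)=1; Z[4]=1
i=5: fresh scan; Z[5]=1 extend→box=[5,6)
i=6: fresh scan; Z[6]=1 extend→box=[6,7)
i=7: fresh scan; Z[7]=2 extend→box=[7,9)
i=8: min(r-i=1, Z[1]=0)=0; Z[8]=0
i=9: fresh scan; Z[9]=0
i=10: fresh scan; Z[10]=1 extend→box=[10,11)
i=11: fresh scan; Z[11]=1 extend→box=[11,12)

[12, 0, 3, 0, 1, 1, 1, 2, 0, 0, 1, 1]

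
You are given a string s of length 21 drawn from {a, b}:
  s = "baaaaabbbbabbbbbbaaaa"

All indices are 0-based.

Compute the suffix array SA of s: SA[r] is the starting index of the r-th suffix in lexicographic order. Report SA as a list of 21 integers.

sorted suffixes:
  #0 SA[0]=20  'a'
  #1 SA[1]=19  'aa'
  #2 SA[2]=18  'aaa'
  #3 SA[3]=17  'aaaa'
  #4 SA[4]=1  'aaaaabbbbabbbbbbaaaa'
  #5 SA[5]=2  'aaaabbbbabbbbbbaaaa'
  #6 SA[6]=3  'aaabbbbabbbbbbaaaa'
  #7 SA[7]=4  'aabbbbabbbbbbaaaa'
  #8 SA[8]=5  'abbbbabbbbbbaaaa'
  #9 SA[9]=10  'abbbbbbaaaa'
  #10 SA[10]=16  'baaaa'
  #11 SA[11]=0  'baaaaabbbbabbbbbbaaaa'
  #12 SA[12]=9  'babbbbbbaaaa'
  #13 SA[13]=15  'bbaaaa'
  #14 SA[14]=8  'bbabbbbbbaaaa'
  #15 SA[15]=14  'bbbaaaa'
  #16 SA[16]=7  'bbbabbbbbbaaaa'
  #17 SA[17]=13  'bbbbaaaa'
  #18 SA[18]=6  'bbbbabbbbbbaaaa'
  #19 SA[19]=12  'bbbbbaaaa'
  #20 SA[20]=11  'bbbbbbaaaa'

[20, 19, 18, 17, 1, 2, 3, 4, 5, 10, 16, 0, 9, 15, 8, 14, 7, 13, 6, 12, 11]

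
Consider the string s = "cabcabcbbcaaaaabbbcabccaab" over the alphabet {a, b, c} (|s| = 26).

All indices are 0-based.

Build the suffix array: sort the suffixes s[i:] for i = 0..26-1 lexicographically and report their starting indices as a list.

[10, 11, 12, 23, 13, 24, 14, 1, 4, 19, 25, 15, 7, 16, 8, 2, 17, 5, 20, 9, 22, 0, 3, 18, 6, 21]

rank→(start, suffix):
  0 → (10, 'aaaaabbbcabccaab')
  1 → (11, 'aaaabbbcabccaab')
  2 → (12, 'aaabbbcabccaab')
  3 → (23, 'aab')
  4 → (13, 'aabbbcabccaab')
  5 → (24, 'ab')
  6 → (14, 'abbbcabccaab')
  7 → (1, 'abcabcbbcaaaaabbbcabccaab')
  8 → (4, 'abcbbcaaaaabbbcabccaab')
  9 → (19, 'abccaab')
  10 → (25, 'b')
  11 → (15, 'bbbcabccaab')
  12 → (7, 'bbcaaaaabbbcabccaab')
  13 → (16, 'bbcabccaab')
  14 → (8, 'bcaaaaabbbcabccaab')
  15 → (2, 'bcabcbbcaaaaabbbcabccaab')
  16 → (17, 'bcabccaab')
  17 → (5, 'bcbbcaaaaabbbcabccaab')
  18 → (20, 'bccaab')
  19 → (9, 'caaaaabbbcabccaab')
  20 → (22, 'caab')
  21 → (0, 'cabcabcbbcaaaaabbbcabccaab')
  22 → (3, 'cabcbbcaaaaabbbcabccaab')
  23 → (18, 'cabccaab')
  24 → (6, 'cbbcaaaaabbbcabccaab')
  25 → (21, 'ccaab')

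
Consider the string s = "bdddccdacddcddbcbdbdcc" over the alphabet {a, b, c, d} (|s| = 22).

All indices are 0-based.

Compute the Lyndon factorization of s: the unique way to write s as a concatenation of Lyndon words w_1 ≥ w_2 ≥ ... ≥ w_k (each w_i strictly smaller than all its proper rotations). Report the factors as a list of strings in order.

["bdddccd", "acddcddbcbdbdcc"]

emit factor 1: 'bdddccd' (i=0, period=7)
emit factor 2: 'acddcddbcbdbdcc' (i=7, period=15)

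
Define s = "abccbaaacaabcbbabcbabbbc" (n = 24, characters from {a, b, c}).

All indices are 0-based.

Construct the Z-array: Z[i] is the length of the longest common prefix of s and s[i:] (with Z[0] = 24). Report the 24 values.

[24, 0, 0, 0, 0, 1, 1, 1, 0, 1, 3, 0, 0, 0, 0, 3, 0, 0, 0, 2, 0, 0, 0, 0]

Z[0]=24
i=1: fresh scan; Z[1]=0
i=2: fresh scan; Z[2]=0
i=3: fresh scan; Z[3]=0
i=4: fresh scan; Z[4]=0
i=5: fresh scan; Z[5]=1 scan→box=[5,6)
i=6: fresh scan; Z[6]=1 scan→box=[6,7)
i=7: fresh scan; Z[7]=1 scan→box=[7,8)
i=8: fresh scan; Z[8]=0
i=9: fresh scan; Z[9]=1 scan→box=[9,10)
i=10: fresh scan; Z[10]=3 scan→box=[10,13)
i=11: min(r-i=2, Z[1]=0)=0; Z[11]=0
i=12: min(r-i=1, Z[2]=0)=0; Z[12]=0
i=13: fresh scan; Z[13]=0
i=14: fresh scan; Z[14]=0
i=15: fresh scan; Z[15]=3 scan→box=[15,18)
i=16: min(r-i=2, Z[1]=0)=0; Z[16]=0
i=17: min(r-i=1, Z[2]=0)=0; Z[17]=0
i=18: fresh scan; Z[18]=0
i=19: fresh scan; Z[19]=2 scan→box=[19,21)
i=20: min(r-i=1, Z[1]=0)=0; Z[20]=0
i=21: fresh scan; Z[21]=0
i=22: fresh scan; Z[22]=0
i=23: fresh scan; Z[23]=0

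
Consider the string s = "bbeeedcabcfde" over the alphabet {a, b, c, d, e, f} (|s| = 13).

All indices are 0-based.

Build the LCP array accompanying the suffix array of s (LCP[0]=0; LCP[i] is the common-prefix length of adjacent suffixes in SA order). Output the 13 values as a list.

rank→(start, suffix):
  0 → (7, 'abcfde')
  1 → (0, 'bbeeedcabcfde')
  2 → (8, 'bcfde')
  3 → (1, 'beeedcabcfde')
  4 → (6, 'cabcfde')
  5 → (9, 'cfde')
  6 → (5, 'dcabcfde')
  7 → (11, 'de')
  8 → (12, 'e')
  9 → (4, 'edcabcfde')
  10 → (3, 'eedcabcfde')
  11 → (2, 'eeedcabcfde')
  12 → (10, 'fde')

SA = [7, 0, 8, 1, 6, 9, 5, 11, 12, 4, 3, 2, 10]
[i] adj suffixes → lcp
  [1] 7/0 → 0 ('')
  [2] 0/8 → 1 ('b')
  [3] 8/1 → 1 ('b')
  [4] 1/6 → 0 ('')
  [5] 6/9 → 1 ('c')
  [6] 9/5 → 0 ('')
  [7] 5/11 → 1 ('d')
  [8] 11/12 → 0 ('')
  [9] 12/4 → 1 ('e')
  [10] 4/3 → 1 ('e')
  [11] 3/2 → 2 ('ee')
  [12] 2/10 → 0 ('')

[0, 0, 1, 1, 0, 1, 0, 1, 0, 1, 1, 2, 0]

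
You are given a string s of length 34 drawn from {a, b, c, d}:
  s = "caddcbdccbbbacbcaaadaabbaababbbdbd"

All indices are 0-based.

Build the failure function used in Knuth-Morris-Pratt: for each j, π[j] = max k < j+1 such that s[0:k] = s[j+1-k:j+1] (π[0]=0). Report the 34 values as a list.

[0, 0, 0, 0, 1, 0, 0, 1, 1, 0, 0, 0, 0, 1, 0, 1, 2, 0, 0, 0, 0, 0, 0, 0, 0, 0, 0, 0, 0, 0, 0, 0, 0, 0]

π[0] = 0
j=1 s[j]='a': π[1]=0 (border '')
j=2 s[j]='d': π[2]=0 (border '')
j=3 s[j]='d': π[3]=0 (border '')
j=4 s[j]='c': π[4]=1 (border 'c')
j=5 s[j]='b': k: 1→0; π[5]=0 (border '')
j=6 s[j]='d': π[6]=0 (border '')
j=7 s[j]='c': π[7]=1 (border 'c')
j=8 s[j]='c': k: 1→0; π[8]=1 (border 'c')
j=9 s[j]='b': k: 1→0; π[9]=0 (border '')
j=10 s[j]='b': π[10]=0 (border '')
j=11 s[j]='b': π[11]=0 (border '')
j=12 s[j]='a': π[12]=0 (border '')
j=13 s[j]='c': π[13]=1 (border 'c')
j=14 s[j]='b': k: 1→0; π[14]=0 (border '')
j=15 s[j]='c': π[15]=1 (border 'c')
j=16 s[j]='a': π[16]=2 (border 'ca')
j=17 s[j]='a': k: 2→0; π[17]=0 (border '')
j=18 s[j]='a': π[18]=0 (border '')
j=19 s[j]='d': π[19]=0 (border '')
j=20 s[j]='a': π[20]=0 (border '')
j=21 s[j]='a': π[21]=0 (border '')
j=22 s[j]='b': π[22]=0 (border '')
j=23 s[j]='b': π[23]=0 (border '')
j=24 s[j]='a': π[24]=0 (border '')
j=25 s[j]='a': π[25]=0 (border '')
j=26 s[j]='b': π[26]=0 (border '')
j=27 s[j]='a': π[27]=0 (border '')
j=28 s[j]='b': π[28]=0 (border '')
j=29 s[j]='b': π[29]=0 (border '')
j=30 s[j]='b': π[30]=0 (border '')
j=31 s[j]='d': π[31]=0 (border '')
j=32 s[j]='b': π[32]=0 (border '')
j=33 s[j]='d': π[33]=0 (border '')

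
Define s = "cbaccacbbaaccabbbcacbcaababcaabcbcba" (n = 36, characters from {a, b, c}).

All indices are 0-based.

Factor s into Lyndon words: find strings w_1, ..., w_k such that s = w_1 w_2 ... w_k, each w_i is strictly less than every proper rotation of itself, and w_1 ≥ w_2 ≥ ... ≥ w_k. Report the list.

emit factor 1: 'c' (i=0, period=1)
emit factor 2: 'b' (i=1, period=1)
emit factor 3: 'acc' (i=2, period=3)
emit factor 4: 'acbb' (i=5, period=4)
emit factor 5: 'aaccabbbcacbc' (i=9, period=13)
emit factor 6: 'aababcaabcbcb' (i=22, period=13)
emit factor 7: 'a' (i=35, period=1)

["c", "b", "acc", "acbb", "aaccabbbcacbc", "aababcaabcbcb", "a"]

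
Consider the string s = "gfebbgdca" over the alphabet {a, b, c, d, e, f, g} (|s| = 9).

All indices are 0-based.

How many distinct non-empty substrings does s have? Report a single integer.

rank→(start, suffix):
  0 → (8, 'a')
  1 → (3, 'bbgdca')
  2 → (4, 'bgdca')
  3 → (7, 'ca')
  4 → (6, 'dca')
  5 → (2, 'ebbgdca')
  6 → (1, 'febbgdca')
  7 → (5, 'gdca')
  8 → (0, 'gfebbgdca')

SA = [8, 3, 4, 7, 6, 2, 1, 5, 0]
[i] adj suffixes → lcp
  [1] 8/3 → 0 ('')
  [2] 3/4 → 1 ('b')
  [3] 4/7 → 0 ('')
  [4] 7/6 → 0 ('')
  [5] 6/2 → 0 ('')
  [6] 2/1 → 0 ('')
  [7] 1/5 → 0 ('')
  [8] 5/0 → 1 ('g')

n(n+1)/2 = 9·10/2 = 45
Σ LCP = 0 + 0 + 1 + 0 + 0 + 0 + 0 + 0 + 1 = 2
distinct = 45 − 2 = 43

43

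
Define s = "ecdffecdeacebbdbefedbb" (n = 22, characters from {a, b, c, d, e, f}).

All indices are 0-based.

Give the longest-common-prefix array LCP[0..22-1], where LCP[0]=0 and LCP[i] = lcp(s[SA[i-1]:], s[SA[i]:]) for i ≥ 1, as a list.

rank→(start, suffix):
  0 → (9, 'acebbdbefedbb')
  1 → (21, 'b')
  2 → (20, 'bb')
  3 → (12, 'bbdbefedbb')
  4 → (13, 'bdbefedbb')
  5 → (15, 'befedbb')
  6 → (6, 'cdeacebbdbefedbb')
  7 → (1, 'cdffecdeacebbdbefedbb')
  8 → (10, 'cebbdbefedbb')
  9 → (19, 'dbb')
  10 → (14, 'dbefedbb')
  11 → (7, 'deacebbdbefedbb')
  12 → (2, 'dffecdeacebbdbefedbb')
  13 → (8, 'eacebbdbefedbb')
  14 → (11, 'ebbdbefedbb')
  15 → (5, 'ecdeacebbdbefedbb')
  16 → (0, 'ecdffecdeacebbdbefedbb')
  17 → (18, 'edbb')
  18 → (16, 'efedbb')
  19 → (4, 'fecdeacebbdbefedbb')
  20 → (17, 'fedbb')
  21 → (3, 'ffecdeacebbdbefedbb')

SA = [9, 21, 20, 12, 13, 15, 6, 1, 10, 19, 14, 7, 2, 8, 11, 5, 0, 18, 16, 4, 17, 3]
i: (SA[i-1],SA[i]) lcp shared
  1: (9,21) 0 ''
  2: (21,20) 1 'b'
  3: (20,12) 2 'bb'
  4: (12,13) 1 'b'
  5: (13,15) 1 'b'
  6: (15,6) 0 ''
  7: (6,1) 2 'cd'
  8: (1,10) 1 'c'
  9: (10,19) 0 ''
  10: (19,14) 2 'db'
  11: (14,7) 1 'd'
  12: (7,2) 1 'd'
  13: (2,8) 0 ''
  14: (8,11) 1 'e'
  15: (11,5) 1 'e'
  16: (5,0) 3 'ecd'
  17: (0,18) 1 'e'
  18: (18,16) 1 'e'
  19: (16,4) 0 ''
  20: (4,17) 2 'fe'
  21: (17,3) 1 'f'

[0, 0, 1, 2, 1, 1, 0, 2, 1, 0, 2, 1, 1, 0, 1, 1, 3, 1, 1, 0, 2, 1]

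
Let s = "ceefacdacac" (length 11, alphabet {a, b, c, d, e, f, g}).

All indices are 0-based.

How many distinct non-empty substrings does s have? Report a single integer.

rank→(start, suffix):
  0 → (9, 'ac')
  1 → (7, 'acac')
  2 → (4, 'acdacac')
  3 → (10, 'c')
  4 → (8, 'cac')
  5 → (5, 'cdacac')
  6 → (0, 'ceefacdacac')
  7 → (6, 'dacac')
  8 → (1, 'eefacdacac')
  9 → (2, 'efacdacac')
  10 → (3, 'facdacac')

SA = [9, 7, 4, 10, 8, 5, 0, 6, 1, 2, 3]
rank  pair      lcp
   1  s[9:],s[7:]  2  'ac'
   2  s[7:],s[4:]  2  'ac'
   3  s[4:],s[10:]  0  ''
   4  s[10:],s[8:]  1  'c'
   5  s[8:],s[5:]  1  'c'
   6  s[5:],s[0:]  1  'c'
   7  s[0:],s[6:]  0  ''
   8  s[6:],s[1:]  0  ''
   9  s[1:],s[2:]  1  'e'
  10  s[2:],s[3:]  0  ''

n(n+1)/2 = 11·12/2 = 66
Σ LCP = 0 + 2 + 2 + 0 + 1 + 1 + 1 + 0 + 0 + 1 + 0 = 8
distinct = 66 − 8 = 58

58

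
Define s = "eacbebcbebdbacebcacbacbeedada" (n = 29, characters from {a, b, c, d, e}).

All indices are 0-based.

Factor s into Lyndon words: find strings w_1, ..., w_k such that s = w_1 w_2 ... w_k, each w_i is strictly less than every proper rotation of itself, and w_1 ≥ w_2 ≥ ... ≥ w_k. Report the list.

["e", "acbebcbebdbacebc", "acbacbeedad", "a"]

emit factor 1: 'e' (i=0, period=1)
emit factor 2: 'acbebcbebdbacebc' (i=1, period=16)
emit factor 3: 'acbacbeedad' (i=17, period=11)
emit factor 4: 'a' (i=28, period=1)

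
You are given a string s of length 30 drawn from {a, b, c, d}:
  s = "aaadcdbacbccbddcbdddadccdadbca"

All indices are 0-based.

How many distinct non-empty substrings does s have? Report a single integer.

419

rank→(start, suffix):
  0 → (29, 'a')
  1 → (0, 'aaadcdbacbccbddcbdddadccdadbca')
  2 → (1, 'aadcdbacbccbddcbdddadccdadbca')
  3 → (7, 'acbccbddcbdddadccdadbca')
  4 → (25, 'adbca')
  5 → (20, 'adccdadbca')
  6 → (2, 'adcdbacbccbddcbdddadccdadbca')
  7 → (6, 'bacbccbddcbdddadccdadbca')
  8 → (27, 'bca')
  9 → (9, 'bccbddcbdddadccdadbca')
  10 → (12, 'bddcbdddadccdadbca')
  11 → (16, 'bdddadccdadbca')
  12 → (28, 'ca')
  13 → (8, 'cbccbddcbdddadccdadbca')
  14 → (11, 'cbddcbdddadccdadbca')
  15 → (15, 'cbdddadccdadbca')
  16 → (10, 'ccbddcbdddadccdadbca')
  17 → (22, 'ccdadbca')
  18 → (23, 'cdadbca')
  19 → (4, 'cdbacbccbddcbdddadccdadbca')
  20 → (24, 'dadbca')
  21 → (19, 'dadccdadbca')
  22 → (5, 'dbacbccbddcbdddadccdadbca')
  23 → (26, 'dbca')
  24 → (14, 'dcbdddadccdadbca')
  25 → (21, 'dccdadbca')
  26 → (3, 'dcdbacbccbddcbdddadccdadbca')
  27 → (18, 'ddadccdadbca')
  28 → (13, 'ddcbdddadccdadbca')
  29 → (17, 'dddadccdadbca')

SA = [29, 0, 1, 7, 25, 20, 2, 6, 27, 9, 12, 16, 28, 8, 11, 15, 10, 22, 23, 4, 24, 19, 5, 26, 14, 21, 3, 18, 13, 17]
i: (SA[i-1],SA[i]) lcp shared
  1: (29,0) 1 'a'
  2: (0,1) 2 'aa'
  3: (1,7) 1 'a'
  4: (7,25) 1 'a'
  5: (25,20) 2 'ad'
  6: (20,2) 3 'adc'
  7: (2,6) 0 ''
  8: (6,27) 1 'b'
  9: (27,9) 2 'bc'
  10: (9,12) 1 'b'
  11: (12,16) 3 'bdd'
  12: (16,28) 0 ''
  13: (28,8) 1 'c'
  14: (8,11) 2 'cb'
  15: (11,15) 4 'cbdd'
  16: (15,10) 1 'c'
  17: (10,22) 2 'cc'
  18: (22,23) 1 'c'
  19: (23,4) 2 'cd'
  20: (4,24) 0 ''
  21: (24,19) 3 'dad'
  22: (19,5) 1 'd'
  23: (5,26) 2 'db'
  24: (26,14) 1 'd'
  25: (14,21) 2 'dc'
  26: (21,3) 2 'dc'
  27: (3,18) 1 'd'
  28: (18,13) 2 'dd'
  29: (13,17) 2 'dd'

n(n+1)/2 = 30·31/2 = 465
Σ LCP = 0 + 1 + 2 + 1 + 1 + 2 + 3 + 0 + 1 + 2 + 1 + 3 + 0 + 1 + 2 + 4 + 1 + 2 + 1 + 2 + 0 + 3 + 1 + 2 + 1 + 2 + 2 + 1 + 2 + 2 = 46
distinct = 465 − 46 = 419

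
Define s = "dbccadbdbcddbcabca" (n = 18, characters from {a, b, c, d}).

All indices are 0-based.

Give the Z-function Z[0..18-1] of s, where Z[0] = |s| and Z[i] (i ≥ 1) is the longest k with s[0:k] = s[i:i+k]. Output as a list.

Z[0]=18
i=1: fresh scan; Z[1]=0
i=2: fresh scan; Z[2]=0
i=3: fresh scan; Z[3]=0
i=4: fresh scan; Z[4]=0
i=5: fresh scan; Z[5]=2 grow→box=[5,7)
i=6: min(r-i=1, Z[1]=0)=0; Z[6]=0
i=7: fresh scan; Z[7]=3 grow→box=[7,10)
i=8: min(r-i=2, Z[1]=0)=0; Z[8]=0
i=9: min(r-i=1, Z[2]=0)=0; Z[9]=0
i=10: fresh scan; Z[10]=1 grow→box=[10,11)
i=11: fresh scan; Z[11]=3 grow→box=[11,14)
i=12: min(r-i=2, Z[1]=0)=0; Z[12]=0
i=13: min(r-i=1, Z[2]=0)=0; Z[13]=0
i=14: fresh scan; Z[14]=0
i=15: fresh scan; Z[15]=0
i=16: fresh scan; Z[16]=0
i=17: fresh scan; Z[17]=0

[18, 0, 0, 0, 0, 2, 0, 3, 0, 0, 1, 3, 0, 0, 0, 0, 0, 0]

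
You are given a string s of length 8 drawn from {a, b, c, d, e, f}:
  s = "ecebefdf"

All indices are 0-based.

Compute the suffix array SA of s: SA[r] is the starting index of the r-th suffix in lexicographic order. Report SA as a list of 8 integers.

[3, 1, 6, 2, 0, 4, 7, 5]

rank | idx | suffix
   0 |   3 | befdf
   1 |   1 | cebefdf
   2 |   6 | df
   3 |   2 | ebefdf
   4 |   0 | ecebefdf
   5 |   4 | efdf
   6 |   7 | f
   7 |   5 | fdf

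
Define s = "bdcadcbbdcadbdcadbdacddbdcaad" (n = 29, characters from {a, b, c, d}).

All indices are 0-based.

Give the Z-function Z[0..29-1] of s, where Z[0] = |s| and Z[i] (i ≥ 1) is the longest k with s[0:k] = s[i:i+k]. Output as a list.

Z[0]=29
i=1: i≥r, start 0; Z[1]=0
i=2: i≥r, start 0; Z[2]=0
i=3: i≥r, start 0; Z[3]=0
i=4: i≥r, start 0; Z[4]=0
i=5: i≥r, start 0; Z[5]=0
i=6: i≥r, start 0; Z[6]=1 grow→box=[6,7)
i=7: i≥r, start 0; Z[7]=5 grow→box=[7,12)
i=8: min(r-i=4, Z[1]=0)=0; Z[8]=0
i=9: min(r-i=3, Z[2]=0)=0; Z[9]=0
i=10: min(r-i=2, Z[3]=0)=0; Z[10]=0
i=11: min(r-i=1, Z[4]=0)=0; Z[11]=0
i=12: i≥r, start 0; Z[12]=5 grow→box=[12,17)
i=13: min(r-i=4, Z[1]=0)=0; Z[13]=0
i=14: min(r-i=3, Z[2]=0)=0; Z[14]=0
i=15: min(r-i=2, Z[3]=0)=0; Z[15]=0
i=16: min(r-i=1, Z[4]=0)=0; Z[16]=0
i=17: i≥r, start 0; Z[17]=2 grow→box=[17,19)
i=18: min(r-i=1, Z[1]=0)=0; Z[18]=0
i=19: i≥r, start 0; Z[19]=0
i=20: i≥r, start 0; Z[20]=0
i=21: i≥r, start 0; Z[21]=0
i=22: i≥r, start 0; Z[22]=0
i=23: i≥r, start 0; Z[23]=4 grow→box=[23,27)
i=24: min(r-i=3, Z[1]=0)=0; Z[24]=0
i=25: min(r-i=2, Z[2]=0)=0; Z[25]=0
i=26: min(r-i=1, Z[3]=0)=0; Z[26]=0
i=27: i≥r, start 0; Z[27]=0
i=28: i≥r, start 0; Z[28]=0

[29, 0, 0, 0, 0, 0, 1, 5, 0, 0, 0, 0, 5, 0, 0, 0, 0, 2, 0, 0, 0, 0, 0, 4, 0, 0, 0, 0, 0]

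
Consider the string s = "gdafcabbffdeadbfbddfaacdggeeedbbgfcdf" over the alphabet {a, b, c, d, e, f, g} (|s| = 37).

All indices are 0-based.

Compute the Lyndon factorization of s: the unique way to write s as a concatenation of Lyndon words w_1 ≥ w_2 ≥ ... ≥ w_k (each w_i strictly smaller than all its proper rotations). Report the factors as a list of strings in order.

["g", "d", "afc", "abbffdeadbfbddf", "aacdggeeedbbgfcdf"]

emit factor 1: 'g' (i=0, period=1)
emit factor 2: 'd' (i=1, period=1)
emit factor 3: 'afc' (i=2, period=3)
emit factor 4: 'abbffdeadbfbddf' (i=5, period=15)
emit factor 5: 'aacdggeeedbbgfcdf' (i=20, period=17)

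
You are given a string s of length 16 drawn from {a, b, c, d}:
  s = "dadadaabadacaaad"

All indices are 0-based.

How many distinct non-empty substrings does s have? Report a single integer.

rank | idx | suffix
   0 |  12 | aaad
   1 |   5 | aabadacaaad
   2 |  13 | aad
   3 |   6 | abadacaaad
   4 |  10 | acaaad
   5 |  14 | ad
   6 |   3 | adaabadacaaad
   7 |   8 | adacaaad
   8 |   1 | adadaabadacaaad
   9 |   7 | badacaaad
  10 |  11 | caaad
  11 |  15 | d
  12 |   4 | daabadacaaad
  13 |   9 | dacaaad
  14 |   2 | dadaabadacaaad
  15 |   0 | dadadaabadacaaad

SA = [12, 5, 13, 6, 10, 14, 3, 8, 1, 7, 11, 15, 4, 9, 2, 0]
[i] adj suffixes → lcp
  [1] 12/5 → 2 ('aa')
  [2] 5/13 → 2 ('aa')
  [3] 13/6 → 1 ('a')
  [4] 6/10 → 1 ('a')
  [5] 10/14 → 1 ('a')
  [6] 14/3 → 2 ('ad')
  [7] 3/8 → 3 ('ada')
  [8] 8/1 → 3 ('ada')
  [9] 1/7 → 0 ('')
  [10] 7/11 → 0 ('')
  [11] 11/15 → 0 ('')
  [12] 15/4 → 1 ('d')
  [13] 4/9 → 2 ('da')
  [14] 9/2 → 2 ('da')
  [15] 2/0 → 4 ('dada')

n(n+1)/2 = 16·17/2 = 136
Σ LCP = 0 + 2 + 2 + 1 + 1 + 1 + 2 + 3 + 3 + 0 + 0 + 0 + 1 + 2 + 2 + 4 = 24
distinct = 136 − 24 = 112

112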